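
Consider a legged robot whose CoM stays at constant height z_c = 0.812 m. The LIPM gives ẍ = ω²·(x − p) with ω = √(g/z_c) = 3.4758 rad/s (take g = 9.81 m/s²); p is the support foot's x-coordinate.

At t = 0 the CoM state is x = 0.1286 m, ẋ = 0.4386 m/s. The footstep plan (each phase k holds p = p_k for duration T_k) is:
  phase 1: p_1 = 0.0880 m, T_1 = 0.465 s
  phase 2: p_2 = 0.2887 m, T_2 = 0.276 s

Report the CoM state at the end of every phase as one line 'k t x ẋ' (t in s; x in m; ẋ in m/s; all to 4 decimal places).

phase 1: p=0.0880, T=0.465, ωT=1.616247, cosh=2.616402, sinh=2.417759; start (x,ẋ)=(0.128600, 0.438600) → end (x,ẋ)=(0.499315, 1.488742)
phase 2: p=0.2887, T=0.276, ωT=0.959321, cosh=1.496538, sinh=1.113385; start (x,ẋ)=(0.499315, 1.488742) → end (x,ẋ)=(1.080775, 3.043020)

1 0.4650 0.4993 1.4887
2 0.7410 1.0808 3.0430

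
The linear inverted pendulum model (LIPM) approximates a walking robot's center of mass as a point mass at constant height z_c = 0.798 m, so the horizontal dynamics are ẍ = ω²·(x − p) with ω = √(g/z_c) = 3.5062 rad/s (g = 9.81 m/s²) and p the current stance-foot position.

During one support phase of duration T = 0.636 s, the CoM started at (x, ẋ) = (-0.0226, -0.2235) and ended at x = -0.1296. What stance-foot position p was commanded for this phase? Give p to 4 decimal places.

p = -0.0728

ωT = 3.5062·0.636 = 2.229943; cosh(ωT) = 4.703436, sinh(ωT) = 4.595902
x(T) = p + (x₀−p)·cosh(ωT) + (ẋ₀/ω)·sinh(ωT) ⇒ p·(1 − cosh) = x(T) − x₀·cosh − (ẋ₀/ω)·sinh
numerator   = -0.1296 − (-0.0226)·4.703436 − (-0.2235/3.5062)·4.595902 = 0.269660
denominator = 1 − 4.703436 = -3.703436
p = 0.269660 / -3.703436 = -0.0728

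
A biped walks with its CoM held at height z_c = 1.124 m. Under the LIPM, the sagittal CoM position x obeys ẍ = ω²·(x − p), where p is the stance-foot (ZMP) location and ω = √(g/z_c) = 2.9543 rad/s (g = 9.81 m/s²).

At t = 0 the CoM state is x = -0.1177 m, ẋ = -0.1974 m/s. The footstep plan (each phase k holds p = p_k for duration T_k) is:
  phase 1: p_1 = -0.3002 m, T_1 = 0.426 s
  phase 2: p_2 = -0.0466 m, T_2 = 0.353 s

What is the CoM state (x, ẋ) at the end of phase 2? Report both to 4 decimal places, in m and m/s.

x = 0.1391, ẋ = 0.7390

phase 1: p=-0.3002, T=0.426, ωT=1.258532, cosh=1.902160, sinh=1.618089; start (x,ẋ)=(-0.117700, -0.197400) → end (x,ẋ)=(-0.061173, 0.496922)
phase 2: p=-0.0466, T=0.353, ωT=1.042868, cosh=1.594893, sinh=1.242450; start (x,ẋ)=(-0.061173, 0.496922) → end (x,ẋ)=(0.139141, 0.739046)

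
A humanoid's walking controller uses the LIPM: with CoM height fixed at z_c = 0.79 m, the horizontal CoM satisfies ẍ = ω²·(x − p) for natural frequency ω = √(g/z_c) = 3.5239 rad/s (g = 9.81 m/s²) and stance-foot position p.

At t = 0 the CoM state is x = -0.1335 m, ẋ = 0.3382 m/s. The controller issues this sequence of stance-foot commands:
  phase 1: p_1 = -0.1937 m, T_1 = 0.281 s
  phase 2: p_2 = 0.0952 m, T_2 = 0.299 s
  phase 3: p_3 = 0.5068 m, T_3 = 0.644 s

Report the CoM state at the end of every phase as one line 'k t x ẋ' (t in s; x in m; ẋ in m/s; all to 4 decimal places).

1 0.2810 0.0098 0.7641
2 0.5800 0.2311 0.8501
3 1.2240 0.3133 -0.4935

phase 1: p=-0.1937, T=0.281, ωT=0.990216, cosh=1.531656, sinh=1.160160; start (x,ẋ)=(-0.133500, 0.338200) → end (x,ẋ)=(0.009850, 0.764121)
phase 2: p=0.0952, T=0.299, ωT=1.053646, cosh=1.608377, sinh=1.259713; start (x,ẋ)=(0.009850, 0.764121) → end (x,ẋ)=(0.231080, 0.850117)
phase 3: p=0.5068, T=0.644, ωT=2.269392, cosh=4.888444, sinh=4.785069; start (x,ẋ)=(0.231080, 0.850117) → end (x,ẋ)=(0.313325, -0.493464)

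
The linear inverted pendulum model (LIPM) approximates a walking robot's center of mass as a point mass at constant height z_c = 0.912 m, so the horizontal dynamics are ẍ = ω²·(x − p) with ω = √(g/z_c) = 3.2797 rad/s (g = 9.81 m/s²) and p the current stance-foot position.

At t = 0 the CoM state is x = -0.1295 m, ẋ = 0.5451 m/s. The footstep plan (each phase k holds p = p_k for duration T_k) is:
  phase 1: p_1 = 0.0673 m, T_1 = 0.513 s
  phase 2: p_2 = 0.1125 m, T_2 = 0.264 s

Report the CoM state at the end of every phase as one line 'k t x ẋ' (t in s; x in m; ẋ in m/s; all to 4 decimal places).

phase 1: p=0.0673, T=0.513, ωT=1.682486, cosh=2.782412, sinh=2.596500; start (x,ẋ)=(-0.129500, 0.545100) → end (x,ẋ)=(-0.048729, -0.159206)
phase 2: p=0.1125, T=0.264, ωT=0.865841, cosh=1.398851, sinh=0.978153; start (x,ẋ)=(-0.048729, -0.159206) → end (x,ẋ)=(-0.160518, -0.739936)

1 0.5130 -0.0487 -0.1592
2 0.7770 -0.1605 -0.7399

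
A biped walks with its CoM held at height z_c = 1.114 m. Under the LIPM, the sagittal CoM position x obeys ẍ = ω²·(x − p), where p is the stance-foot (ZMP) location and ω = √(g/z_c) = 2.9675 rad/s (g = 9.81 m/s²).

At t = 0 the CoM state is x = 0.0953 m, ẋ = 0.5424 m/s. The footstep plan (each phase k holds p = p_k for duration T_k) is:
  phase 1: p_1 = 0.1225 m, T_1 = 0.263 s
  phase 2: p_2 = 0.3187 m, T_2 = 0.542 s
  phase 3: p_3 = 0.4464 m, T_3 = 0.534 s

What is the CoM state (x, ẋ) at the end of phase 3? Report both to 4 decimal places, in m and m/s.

x = 1.8620, ẋ = 4.3141

phase 1: p=0.1225, T=0.263, ωT=0.780452, cosh=1.320329, sinh=0.862130; start (x,ẋ)=(0.095300, 0.542400) → end (x,ẋ)=(0.244167, 0.646559)
phase 2: p=0.3187, T=0.542, ωT=1.608385, cosh=2.597474, sinh=2.397264; start (x,ẋ)=(0.244167, 0.646559) → end (x,ẋ)=(0.647419, 1.149204)
phase 3: p=0.4464, T=0.534, ωT=1.584645, cosh=2.541290, sinh=2.336269; start (x,ẋ)=(0.647419, 1.149204) → end (x,ẋ)=(1.861999, 4.314101)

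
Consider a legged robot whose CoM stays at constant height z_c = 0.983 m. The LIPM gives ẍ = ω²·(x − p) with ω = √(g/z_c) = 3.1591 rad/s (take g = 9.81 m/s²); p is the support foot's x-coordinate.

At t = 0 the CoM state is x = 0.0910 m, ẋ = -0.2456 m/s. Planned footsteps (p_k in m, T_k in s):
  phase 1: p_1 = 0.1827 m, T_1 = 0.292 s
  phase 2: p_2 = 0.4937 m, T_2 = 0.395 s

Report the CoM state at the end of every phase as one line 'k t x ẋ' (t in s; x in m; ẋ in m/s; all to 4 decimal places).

phase 1: p=0.1827, T=0.292, ωT=0.922457, cosh=1.456502, sinh=1.058961; start (x,ẋ)=(0.091000, -0.245600) → end (x,ẋ)=(-0.033189, -0.664487)
phase 2: p=0.4937, T=0.395, ωT=1.247845, cosh=1.884975, sinh=1.597852; start (x,ẋ)=(-0.033189, -0.664487) → end (x,ẋ)=(-0.835566, -3.912158)

1 0.2920 -0.0332 -0.6645
2 0.6870 -0.8356 -3.9122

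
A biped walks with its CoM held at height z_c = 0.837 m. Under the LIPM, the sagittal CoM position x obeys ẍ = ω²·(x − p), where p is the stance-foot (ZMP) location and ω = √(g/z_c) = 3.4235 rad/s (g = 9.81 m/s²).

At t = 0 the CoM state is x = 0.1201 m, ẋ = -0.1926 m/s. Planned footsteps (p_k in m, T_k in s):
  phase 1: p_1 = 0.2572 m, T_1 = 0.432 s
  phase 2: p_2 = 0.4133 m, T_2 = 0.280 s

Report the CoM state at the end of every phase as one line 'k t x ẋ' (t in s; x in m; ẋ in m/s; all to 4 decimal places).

phase 1: p=0.2572, T=0.432, ωT=1.478952, cosh=2.308110, sinh=2.080234; start (x,ẋ)=(0.120100, -0.192600) → end (x,ẋ)=(-0.176272, -1.420925)
phase 2: p=0.4133, T=0.280, ωT=0.958580, cosh=1.495714, sinh=1.112277; start (x,ẋ)=(-0.176272, -1.420925) → end (x,ẋ)=(-0.930182, -4.370316)

1 0.4320 -0.1763 -1.4209
2 0.7120 -0.9302 -4.3703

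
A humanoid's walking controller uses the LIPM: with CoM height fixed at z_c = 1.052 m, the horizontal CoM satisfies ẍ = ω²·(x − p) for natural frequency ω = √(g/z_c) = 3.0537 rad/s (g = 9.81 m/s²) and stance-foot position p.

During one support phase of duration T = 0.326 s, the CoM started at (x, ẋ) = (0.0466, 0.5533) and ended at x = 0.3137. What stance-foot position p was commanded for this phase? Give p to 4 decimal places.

ωT = 3.0537·0.326 = 0.995506; cosh(ωT) = 1.537815, sinh(ωT) = 1.168279
x(T) = p + (x₀−p)·cosh(ωT) + (ẋ₀/ω)·sinh(ωT) ⇒ p·(1 − cosh) = x(T) − x₀·cosh − (ẋ₀/ω)·sinh
numerator   = 0.3137 − (0.0466)·1.537815 − (0.5533/3.0537)·1.168279 = 0.030357
denominator = 1 − 1.537815 = -0.537815
p = 0.030357 / -0.537815 = -0.0564

p = -0.0564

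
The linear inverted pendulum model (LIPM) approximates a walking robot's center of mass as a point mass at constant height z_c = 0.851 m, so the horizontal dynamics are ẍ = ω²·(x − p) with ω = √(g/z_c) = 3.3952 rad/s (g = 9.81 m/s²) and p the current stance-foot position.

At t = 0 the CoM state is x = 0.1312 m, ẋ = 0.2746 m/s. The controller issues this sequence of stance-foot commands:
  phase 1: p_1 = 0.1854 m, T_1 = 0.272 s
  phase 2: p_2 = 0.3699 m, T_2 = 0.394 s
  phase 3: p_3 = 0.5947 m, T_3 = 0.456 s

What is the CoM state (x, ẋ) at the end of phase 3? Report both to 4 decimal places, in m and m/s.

x = -1.0157, ẋ = -5.2601

phase 1: p=0.1854, T=0.272, ωT=0.923494, cosh=1.457602, sinh=1.060473; start (x,ẋ)=(0.131200, 0.274600) → end (x,ẋ)=(0.192168, 0.205109)
phase 2: p=0.3699, T=0.394, ωT=1.337709, cosh=2.036375, sinh=1.773929; start (x,ẋ)=(0.192168, 0.205109) → end (x,ẋ)=(0.115137, -0.652773)
phase 3: p=0.5947, T=0.456, ωT=1.548211, cosh=2.457839, sinh=2.245211; start (x,ẋ)=(0.115137, -0.652773) → end (x,ẋ)=(-1.015662, -5.260095)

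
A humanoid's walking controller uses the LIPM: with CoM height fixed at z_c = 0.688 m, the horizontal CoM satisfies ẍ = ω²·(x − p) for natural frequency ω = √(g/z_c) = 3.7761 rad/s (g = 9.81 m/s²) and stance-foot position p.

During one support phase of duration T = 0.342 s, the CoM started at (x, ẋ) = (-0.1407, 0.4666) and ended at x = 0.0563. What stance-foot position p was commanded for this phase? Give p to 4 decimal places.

p = -0.1294

ωT = 3.7761·0.342 = 1.291426; cosh(ωT) = 1.956425, sinh(ωT) = 1.681546
x(T) = p + (x₀−p)·cosh(ωT) + (ẋ₀/ω)·sinh(ωT) ⇒ p·(1 − cosh) = x(T) − x₀·cosh − (ẋ₀/ω)·sinh
numerator   = 0.0563 − (-0.1407)·1.956425 − (0.4666/3.7761)·1.681546 = 0.123786
denominator = 1 − 1.956425 = -0.956425
p = 0.123786 / -0.956425 = -0.1294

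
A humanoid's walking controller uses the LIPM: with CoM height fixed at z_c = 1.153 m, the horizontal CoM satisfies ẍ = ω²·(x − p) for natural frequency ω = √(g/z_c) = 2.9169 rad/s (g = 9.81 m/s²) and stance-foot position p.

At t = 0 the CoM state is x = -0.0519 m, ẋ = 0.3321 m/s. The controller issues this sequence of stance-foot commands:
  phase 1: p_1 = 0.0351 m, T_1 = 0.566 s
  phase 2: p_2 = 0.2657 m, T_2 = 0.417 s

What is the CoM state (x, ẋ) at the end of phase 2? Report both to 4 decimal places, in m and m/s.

phase 1: p=0.0351, T=0.566, ωT=1.650965, cosh=2.701937, sinh=2.510072; start (x,ẋ)=(-0.051900, 0.332100) → end (x,ẋ)=(0.085813, 0.260331)
phase 2: p=0.2657, T=0.417, ωT=1.216347, cosh=1.835574, sinh=1.539264; start (x,ẋ)=(0.085813, 0.260331) → end (x,ẋ)=(0.072882, -0.329815)

x = 0.0729, ẋ = -0.3298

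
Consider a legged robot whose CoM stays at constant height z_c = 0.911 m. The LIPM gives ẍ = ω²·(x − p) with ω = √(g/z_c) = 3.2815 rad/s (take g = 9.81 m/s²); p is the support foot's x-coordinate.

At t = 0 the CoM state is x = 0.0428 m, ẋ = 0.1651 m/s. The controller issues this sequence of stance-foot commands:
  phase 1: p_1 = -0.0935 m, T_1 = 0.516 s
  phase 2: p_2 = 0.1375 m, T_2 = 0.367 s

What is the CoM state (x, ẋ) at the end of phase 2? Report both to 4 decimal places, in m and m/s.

x = 1.4117, ẋ = 4.3932

phase 1: p=-0.0935, T=0.516, ωT=1.693254, cosh=2.810532, sinh=2.626612; start (x,ẋ)=(0.042800, 0.165100) → end (x,ẋ)=(0.421727, 1.638820)
phase 2: p=0.1375, T=0.367, ωT=1.204310, cosh=1.817179, sinh=1.517280; start (x,ẋ)=(0.421727, 1.638820) → end (x,ẋ)=(1.411738, 4.393180)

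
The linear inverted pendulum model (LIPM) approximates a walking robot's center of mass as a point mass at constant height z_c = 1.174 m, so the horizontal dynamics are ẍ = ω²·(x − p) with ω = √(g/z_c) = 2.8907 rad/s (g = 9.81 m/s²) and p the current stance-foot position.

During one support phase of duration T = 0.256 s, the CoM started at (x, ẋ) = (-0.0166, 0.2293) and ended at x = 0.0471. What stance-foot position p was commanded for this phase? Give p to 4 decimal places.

p = -0.0148

ωT = 2.8907·0.256 = 0.740019; cosh(ωT) = 1.286540, sinh(ωT) = 0.809436
x(T) = p + (x₀−p)·cosh(ωT) + (ẋ₀/ω)·sinh(ωT) ⇒ p·(1 − cosh) = x(T) − x₀·cosh − (ẋ₀/ω)·sinh
numerator   = 0.0471 − (-0.0166)·1.286540 − (0.2293/2.8907)·0.809436 = 0.004249
denominator = 1 − 1.286540 = -0.286540
p = 0.004249 / -0.286540 = -0.0148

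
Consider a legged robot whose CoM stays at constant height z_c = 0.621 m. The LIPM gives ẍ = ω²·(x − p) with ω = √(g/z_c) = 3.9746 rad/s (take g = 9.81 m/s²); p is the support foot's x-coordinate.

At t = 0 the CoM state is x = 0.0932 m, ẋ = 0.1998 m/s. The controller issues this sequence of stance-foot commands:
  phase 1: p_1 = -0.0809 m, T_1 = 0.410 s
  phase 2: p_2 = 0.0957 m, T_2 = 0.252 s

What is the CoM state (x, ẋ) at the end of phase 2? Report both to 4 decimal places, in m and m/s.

phase 1: p=-0.0809, T=0.410, ωT=1.629586, cosh=2.648886, sinh=2.452876; start (x,ẋ)=(0.093200, 0.199800) → end (x,ẋ)=(0.503575, 2.226583)
phase 2: p=0.0957, T=0.252, ωT=1.001599, cosh=1.544962, sinh=1.177670; start (x,ẋ)=(0.503575, 2.226583) → end (x,ẋ)=(1.385586, 5.349156)

x = 1.3856, ẋ = 5.3492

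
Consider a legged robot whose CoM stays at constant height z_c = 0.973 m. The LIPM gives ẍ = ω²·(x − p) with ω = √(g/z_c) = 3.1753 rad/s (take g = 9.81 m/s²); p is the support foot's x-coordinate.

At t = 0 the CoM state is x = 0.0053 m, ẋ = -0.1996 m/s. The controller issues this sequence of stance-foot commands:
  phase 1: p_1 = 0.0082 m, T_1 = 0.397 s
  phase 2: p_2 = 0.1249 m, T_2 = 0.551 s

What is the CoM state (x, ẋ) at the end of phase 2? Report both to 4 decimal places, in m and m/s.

phase 1: p=0.0082, T=0.397, ωT=1.260594, cosh=1.905501, sinh=1.622016; start (x,ẋ)=(0.005300, -0.199600) → end (x,ẋ)=(-0.099286, -0.395274)
phase 2: p=0.1249, T=0.551, ωT=1.749590, cosh=2.963045, sinh=2.789200; start (x,ẋ)=(-0.099286, -0.395274) → end (x,ẋ)=(-0.886585, -3.156731)

x = -0.8866, ẋ = -3.1567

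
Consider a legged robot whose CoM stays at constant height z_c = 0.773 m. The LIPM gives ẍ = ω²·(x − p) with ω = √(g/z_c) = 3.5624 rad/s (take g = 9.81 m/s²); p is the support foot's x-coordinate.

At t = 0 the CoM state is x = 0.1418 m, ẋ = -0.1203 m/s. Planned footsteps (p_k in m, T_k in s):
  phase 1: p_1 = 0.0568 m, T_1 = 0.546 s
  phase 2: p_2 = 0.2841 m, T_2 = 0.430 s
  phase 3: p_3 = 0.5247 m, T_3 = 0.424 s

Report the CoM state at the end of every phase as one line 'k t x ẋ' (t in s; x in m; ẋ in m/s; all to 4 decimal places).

1 0.5460 0.2444 0.6080
2 0.9760 0.5644 1.1606
3 1.4000 1.3209 3.0613

phase 1: p=0.0568, T=0.546, ωT=1.945070, cosh=3.568551, sinh=3.425574; start (x,ẋ)=(0.141800, -0.120300) → end (x,ẋ)=(0.244447, 0.607981)
phase 2: p=0.2841, T=0.430, ωT=1.531832, cosh=2.421392, sinh=2.205253; start (x,ẋ)=(0.244447, 0.607981) → end (x,ẋ)=(0.564447, 1.160649)
phase 3: p=0.5247, T=0.424, ωT=1.510458, cosh=2.374806, sinh=2.153997; start (x,ẋ)=(0.564447, 1.160649) → end (x,ẋ)=(1.320875, 3.061312)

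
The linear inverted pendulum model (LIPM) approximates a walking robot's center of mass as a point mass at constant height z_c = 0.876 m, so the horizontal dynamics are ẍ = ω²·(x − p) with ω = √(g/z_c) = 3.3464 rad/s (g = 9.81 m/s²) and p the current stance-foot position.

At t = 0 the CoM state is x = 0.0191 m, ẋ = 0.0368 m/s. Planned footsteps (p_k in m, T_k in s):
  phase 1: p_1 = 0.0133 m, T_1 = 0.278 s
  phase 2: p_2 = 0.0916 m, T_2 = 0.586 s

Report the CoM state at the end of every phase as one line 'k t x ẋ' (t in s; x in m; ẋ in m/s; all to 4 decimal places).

phase 1: p=0.0133, T=0.278, ωT=0.930299, cosh=1.464852, sinh=1.070416; start (x,ẋ)=(0.019100, 0.036800) → end (x,ẋ)=(0.033567, 0.074682)
phase 2: p=0.0916, T=0.586, ωT=1.960990, cosh=3.623540, sinh=3.482821; start (x,ẋ)=(0.033567, 0.074682) → end (x,ẋ)=(-0.040957, -0.405750)

1 0.2780 0.0336 0.0747
2 0.8640 -0.0410 -0.4058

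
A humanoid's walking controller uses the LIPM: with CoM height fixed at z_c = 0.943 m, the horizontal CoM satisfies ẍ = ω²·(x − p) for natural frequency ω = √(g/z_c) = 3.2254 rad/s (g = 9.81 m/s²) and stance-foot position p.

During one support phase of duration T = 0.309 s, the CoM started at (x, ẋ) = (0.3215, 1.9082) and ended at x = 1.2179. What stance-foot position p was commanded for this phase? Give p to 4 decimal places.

p = -0.0572

ωT = 3.2254·0.309 = 0.996649; cosh(ωT) = 1.539151, sinh(ωT) = 1.170036
x(T) = p + (x₀−p)·cosh(ωT) + (ẋ₀/ω)·sinh(ωT) ⇒ p·(1 − cosh) = x(T) − x₀·cosh − (ẋ₀/ω)·sinh
numerator   = 1.2179 − (0.3215)·1.539151 − (1.9082/3.2254)·1.170036 = 0.030850
denominator = 1 − 1.539151 = -0.539151
p = 0.030850 / -0.539151 = -0.0572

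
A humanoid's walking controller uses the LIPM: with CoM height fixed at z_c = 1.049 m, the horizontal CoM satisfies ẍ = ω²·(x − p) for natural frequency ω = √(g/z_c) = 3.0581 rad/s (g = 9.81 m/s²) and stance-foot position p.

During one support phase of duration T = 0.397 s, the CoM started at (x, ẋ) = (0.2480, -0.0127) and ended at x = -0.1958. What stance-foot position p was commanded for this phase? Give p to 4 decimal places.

ωT = 3.0581·0.397 = 1.214066; cosh(ωT) = 1.832067, sinh(ωT) = 1.535080
x(T) = p + (x₀−p)·cosh(ωT) + (ẋ₀/ω)·sinh(ωT) ⇒ p·(1 − cosh) = x(T) − x₀·cosh − (ẋ₀/ω)·sinh
numerator   = -0.1958 − (0.2480)·1.832067 − (-0.0127/3.0581)·1.535080 = -0.643778
denominator = 1 − 1.832067 = -0.832067
p = -0.643778 / -0.832067 = 0.7737

p = 0.7737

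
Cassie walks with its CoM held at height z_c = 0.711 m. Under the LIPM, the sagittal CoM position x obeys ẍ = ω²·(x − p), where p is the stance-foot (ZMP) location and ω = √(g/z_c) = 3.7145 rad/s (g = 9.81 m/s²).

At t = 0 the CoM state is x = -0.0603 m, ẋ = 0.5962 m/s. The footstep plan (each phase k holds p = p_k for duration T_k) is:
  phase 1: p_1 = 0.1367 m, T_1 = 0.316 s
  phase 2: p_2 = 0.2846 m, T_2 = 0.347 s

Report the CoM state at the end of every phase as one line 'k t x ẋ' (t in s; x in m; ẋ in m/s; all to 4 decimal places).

1 0.3160 0.0224 -0.0139
2 0.6630 -0.2335 -1.6600

phase 1: p=0.1367, T=0.316, ωT=1.173782, cosh=1.771698, sinh=1.462503; start (x,ẋ)=(-0.060300, 0.596200) → end (x,ẋ)=(0.022416, -0.013910)
phase 2: p=0.2846, T=0.347, ωT=1.288931, cosh=1.952236, sinh=1.676671; start (x,ẋ)=(0.022416, -0.013910) → end (x,ẋ)=(-0.233523, -1.660034)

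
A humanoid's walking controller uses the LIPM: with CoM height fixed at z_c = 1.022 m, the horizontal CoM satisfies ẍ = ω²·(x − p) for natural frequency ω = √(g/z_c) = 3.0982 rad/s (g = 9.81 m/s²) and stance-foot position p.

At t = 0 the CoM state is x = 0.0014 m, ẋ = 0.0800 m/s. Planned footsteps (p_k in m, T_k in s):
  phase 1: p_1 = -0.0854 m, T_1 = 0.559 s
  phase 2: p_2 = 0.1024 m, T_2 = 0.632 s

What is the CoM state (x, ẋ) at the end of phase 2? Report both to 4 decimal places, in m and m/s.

x = 1.6794, ẋ = 4.9633

phase 1: p=-0.0854, T=0.559, ωT=1.731894, cosh=2.914148, sinh=2.737199; start (x,ẋ)=(0.001400, 0.080000) → end (x,ẋ)=(0.238226, 0.969230)
phase 2: p=0.1024, T=0.632, ωT=1.958062, cosh=3.613358, sinh=3.472227; start (x,ẋ)=(0.238226, 0.969230) → end (x,ẋ)=(1.679428, 4.963347)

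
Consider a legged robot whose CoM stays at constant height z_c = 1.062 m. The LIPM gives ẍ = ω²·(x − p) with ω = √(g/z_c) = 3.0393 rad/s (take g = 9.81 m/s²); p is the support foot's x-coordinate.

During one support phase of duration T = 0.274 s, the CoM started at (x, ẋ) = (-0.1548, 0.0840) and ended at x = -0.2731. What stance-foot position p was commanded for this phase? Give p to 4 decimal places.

p = 0.2375

ωT = 3.0393·0.274 = 0.832768; cosh(ωT) = 1.367260, sinh(ωT) = 0.932416
x(T) = p + (x₀−p)·cosh(ωT) + (ẋ₀/ω)·sinh(ωT) ⇒ p·(1 − cosh) = x(T) − x₀·cosh − (ẋ₀/ω)·sinh
numerator   = -0.2731 − (-0.1548)·1.367260 − (0.0840/3.0393)·0.932416 = -0.087218
denominator = 1 − 1.367260 = -0.367260
p = -0.087218 / -0.367260 = 0.2375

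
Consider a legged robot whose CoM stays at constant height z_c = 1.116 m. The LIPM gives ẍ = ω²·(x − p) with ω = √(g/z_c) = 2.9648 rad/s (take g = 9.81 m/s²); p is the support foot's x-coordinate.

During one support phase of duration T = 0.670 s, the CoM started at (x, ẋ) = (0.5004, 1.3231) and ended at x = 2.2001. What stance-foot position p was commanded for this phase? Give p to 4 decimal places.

ωT = 2.9648·0.670 = 1.986416; cosh(ωT) = 3.713274, sinh(ωT) = 3.576088
x(T) = p + (x₀−p)·cosh(ωT) + (ẋ₀/ω)·sinh(ωT) ⇒ p·(1 − cosh) = x(T) − x₀·cosh − (ẋ₀/ω)·sinh
numerator   = 2.2001 − (0.5004)·3.713274 − (1.3231/2.9648)·3.576088 = -1.253921
denominator = 1 − 3.713274 = -2.713274
p = -1.253921 / -2.713274 = 0.4621

p = 0.4621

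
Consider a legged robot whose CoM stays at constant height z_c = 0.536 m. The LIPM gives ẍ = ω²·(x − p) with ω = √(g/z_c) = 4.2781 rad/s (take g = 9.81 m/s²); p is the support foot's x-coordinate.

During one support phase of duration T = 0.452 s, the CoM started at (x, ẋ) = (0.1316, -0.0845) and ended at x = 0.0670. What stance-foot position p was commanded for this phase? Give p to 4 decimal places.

ωT = 4.2781·0.452 = 1.933701; cosh(ωT) = 3.529834, sinh(ωT) = 3.385222
x(T) = p + (x₀−p)·cosh(ωT) + (ẋ₀/ω)·sinh(ωT) ⇒ p·(1 − cosh) = x(T) − x₀·cosh − (ẋ₀/ω)·sinh
numerator   = 0.0670 − (0.1316)·3.529834 − (-0.0845/4.2781)·3.385222 = -0.330662
denominator = 1 − 3.529834 = -2.529834
p = -0.330662 / -2.529834 = 0.1307

p = 0.1307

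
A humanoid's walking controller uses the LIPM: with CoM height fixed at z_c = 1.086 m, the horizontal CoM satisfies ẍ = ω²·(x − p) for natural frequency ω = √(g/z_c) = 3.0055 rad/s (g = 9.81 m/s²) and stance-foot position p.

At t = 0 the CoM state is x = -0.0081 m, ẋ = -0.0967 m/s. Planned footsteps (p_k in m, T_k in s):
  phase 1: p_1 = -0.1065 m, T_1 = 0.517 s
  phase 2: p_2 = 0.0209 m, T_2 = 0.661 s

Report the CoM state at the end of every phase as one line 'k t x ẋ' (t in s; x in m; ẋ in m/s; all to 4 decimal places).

phase 1: p=-0.1065, T=0.517, ωT=1.553844, cosh=2.470524, sinh=2.259090; start (x,ẋ)=(-0.008100, -0.096700) → end (x,ẋ)=(0.063915, 0.429206)
phase 2: p=0.0209, T=0.661, ωT=1.986636, cosh=3.714059, sinh=3.576903; start (x,ẋ)=(0.063915, 0.429206) → end (x,ẋ)=(0.691466, 2.056523)

1 0.5170 0.0639 0.4292
2 1.1780 0.6915 2.0565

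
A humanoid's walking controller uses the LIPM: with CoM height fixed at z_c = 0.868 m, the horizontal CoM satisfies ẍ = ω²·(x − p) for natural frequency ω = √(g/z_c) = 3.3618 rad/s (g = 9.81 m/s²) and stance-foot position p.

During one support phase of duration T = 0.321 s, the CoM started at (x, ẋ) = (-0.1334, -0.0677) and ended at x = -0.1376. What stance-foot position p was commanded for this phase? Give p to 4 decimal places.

ωT = 3.3618·0.321 = 1.079138; cosh(ωT) = 1.641015, sinh(ωT) = 1.301127
x(T) = p + (x₀−p)·cosh(ωT) + (ẋ₀/ω)·sinh(ωT) ⇒ p·(1 − cosh) = x(T) − x₀·cosh − (ẋ₀/ω)·sinh
numerator   = -0.1376 − (-0.1334)·1.641015 − (-0.0677/3.3618)·1.301127 = 0.107514
denominator = 1 − 1.641015 = -0.641015
p = 0.107514 / -0.641015 = -0.1677

p = -0.1677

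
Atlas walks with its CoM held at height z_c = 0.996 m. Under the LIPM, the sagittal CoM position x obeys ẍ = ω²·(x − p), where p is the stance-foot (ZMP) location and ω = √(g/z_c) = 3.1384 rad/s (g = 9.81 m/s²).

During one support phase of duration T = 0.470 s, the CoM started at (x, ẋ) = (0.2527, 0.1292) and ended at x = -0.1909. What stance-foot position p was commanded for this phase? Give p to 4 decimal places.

p = 0.6595

ωT = 3.1384·0.470 = 1.475048; cosh(ωT) = 2.300007, sinh(ωT) = 2.071239
x(T) = p + (x₀−p)·cosh(ωT) + (ẋ₀/ω)·sinh(ωT) ⇒ p·(1 − cosh) = x(T) − x₀·cosh − (ẋ₀/ω)·sinh
numerator   = -0.1909 − (0.2527)·2.300007 − (0.1292/3.1384)·2.071239 = -0.857379
denominator = 1 − 2.300007 = -1.300007
p = -0.857379 / -1.300007 = 0.6595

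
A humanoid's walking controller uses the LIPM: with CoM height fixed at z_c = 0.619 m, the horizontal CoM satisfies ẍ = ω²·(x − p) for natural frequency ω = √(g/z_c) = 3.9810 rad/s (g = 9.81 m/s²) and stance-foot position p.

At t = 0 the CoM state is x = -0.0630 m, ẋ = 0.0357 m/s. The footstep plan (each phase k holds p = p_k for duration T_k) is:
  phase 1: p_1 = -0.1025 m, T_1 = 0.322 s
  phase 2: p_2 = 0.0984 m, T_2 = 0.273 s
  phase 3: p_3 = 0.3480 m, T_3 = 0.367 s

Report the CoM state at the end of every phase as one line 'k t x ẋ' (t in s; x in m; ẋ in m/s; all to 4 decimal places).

1 0.3220 -0.0109 0.3308
2 0.5950 0.0270 -0.0257
3 0.9620 -0.3942 -2.6641

phase 1: p=-0.1025, T=0.322, ωT=1.281882, cosh=1.940465, sinh=1.662950; start (x,ẋ)=(-0.063000, 0.035700) → end (x,ẋ)=(-0.010939, 0.330773)
phase 2: p=0.0984, T=0.273, ωT=1.086813, cosh=1.651050, sinh=1.313760; start (x,ẋ)=(-0.010939, 0.330773) → end (x,ẋ)=(0.027033, -0.025729)
phase 3: p=0.3480, T=0.367, ωT=1.461027, cosh=2.271191, sinh=2.039193; start (x,ẋ)=(0.027033, -0.025729) → end (x,ẋ)=(-0.394156, -2.664052)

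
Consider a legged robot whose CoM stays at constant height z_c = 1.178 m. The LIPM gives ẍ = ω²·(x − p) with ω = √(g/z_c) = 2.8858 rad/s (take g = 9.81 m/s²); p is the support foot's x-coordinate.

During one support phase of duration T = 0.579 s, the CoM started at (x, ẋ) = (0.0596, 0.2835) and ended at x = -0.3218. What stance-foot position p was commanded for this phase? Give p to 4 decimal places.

p = 0.4210

ωT = 2.8858·0.579 = 1.670878; cosh(ωT) = 2.752458, sinh(ωT) = 2.564377
x(T) = p + (x₀−p)·cosh(ωT) + (ẋ₀/ω)·sinh(ωT) ⇒ p·(1 − cosh) = x(T) − x₀·cosh − (ẋ₀/ω)·sinh
numerator   = -0.3218 − (0.0596)·2.752458 − (0.2835/2.8858)·2.564377 = -0.737770
denominator = 1 − 2.752458 = -1.752458
p = -0.737770 / -1.752458 = 0.4210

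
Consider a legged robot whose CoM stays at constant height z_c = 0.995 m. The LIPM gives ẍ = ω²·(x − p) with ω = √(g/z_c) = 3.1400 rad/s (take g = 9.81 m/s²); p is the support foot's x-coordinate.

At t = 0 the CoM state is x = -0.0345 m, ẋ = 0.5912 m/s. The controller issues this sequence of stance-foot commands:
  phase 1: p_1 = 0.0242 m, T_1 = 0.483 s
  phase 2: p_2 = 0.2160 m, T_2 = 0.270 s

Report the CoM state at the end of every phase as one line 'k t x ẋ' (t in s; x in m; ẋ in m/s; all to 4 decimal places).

phase 1: p=0.0242, T=0.483, ωT=1.516620, cosh=2.388125, sinh=2.168672; start (x,ẋ)=(-0.034500, 0.591200) → end (x,ẋ)=(0.292335, 1.012134)
phase 2: p=0.2160, T=0.270, ωT=0.847800, cosh=1.381431, sinh=0.953075; start (x,ẋ)=(0.292335, 1.012134) → end (x,ẋ)=(0.628662, 1.626638)

1 0.4830 0.2923 1.0121
2 0.7530 0.6287 1.6266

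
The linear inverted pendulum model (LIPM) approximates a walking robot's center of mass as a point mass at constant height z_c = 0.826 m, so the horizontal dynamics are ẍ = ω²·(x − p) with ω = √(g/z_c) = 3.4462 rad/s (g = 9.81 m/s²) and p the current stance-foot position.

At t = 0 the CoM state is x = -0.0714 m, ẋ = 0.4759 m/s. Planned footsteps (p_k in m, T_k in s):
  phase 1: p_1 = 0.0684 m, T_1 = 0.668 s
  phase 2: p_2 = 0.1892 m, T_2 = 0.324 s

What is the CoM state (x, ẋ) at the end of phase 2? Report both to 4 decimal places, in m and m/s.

phase 1: p=0.0684, T=0.668, ωT=2.302062, cosh=5.047409, sinh=4.947357; start (x,ẋ)=(-0.071400, 0.475900) → end (x,ẋ)=(0.045973, 0.018531)
phase 2: p=0.1892, T=0.324, ωT=1.116569, cosh=1.690879, sinh=1.363477; start (x,ẋ)=(0.045973, 0.018531) → end (x,ẋ)=(-0.045648, -0.641664)

x = -0.0456, ẋ = -0.6417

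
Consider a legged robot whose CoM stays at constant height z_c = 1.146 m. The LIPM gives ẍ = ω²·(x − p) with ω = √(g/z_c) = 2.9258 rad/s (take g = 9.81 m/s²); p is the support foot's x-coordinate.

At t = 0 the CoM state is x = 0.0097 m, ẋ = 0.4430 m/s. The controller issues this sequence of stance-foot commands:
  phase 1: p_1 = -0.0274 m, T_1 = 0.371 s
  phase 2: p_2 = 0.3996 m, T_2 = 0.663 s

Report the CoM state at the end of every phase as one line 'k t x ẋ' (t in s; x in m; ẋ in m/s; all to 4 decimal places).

1 0.3710 0.2324 0.8730
2 1.0340 0.8224 1.4328

phase 1: p=-0.0274, T=0.371, ωT=1.085472, cosh=1.649289, sinh=1.311547; start (x,ẋ)=(0.009700, 0.443000) → end (x,ẋ)=(0.232372, 0.873000)
phase 2: p=0.3996, T=0.663, ωT=1.939805, cosh=3.550564, sinh=3.406833; start (x,ẋ)=(0.232372, 0.873000) → end (x,ẋ)=(0.822377, 1.432763)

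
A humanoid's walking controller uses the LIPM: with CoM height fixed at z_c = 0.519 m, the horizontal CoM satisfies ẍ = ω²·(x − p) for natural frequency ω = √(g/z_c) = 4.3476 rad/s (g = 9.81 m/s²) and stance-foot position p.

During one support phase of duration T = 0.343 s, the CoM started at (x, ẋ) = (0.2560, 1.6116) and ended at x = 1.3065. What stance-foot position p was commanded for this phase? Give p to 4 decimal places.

ωT = 4.3476·0.343 = 1.491227; cosh(ωT) = 2.333819, sinh(ωT) = 2.108723
x(T) = p + (x₀−p)·cosh(ωT) + (ẋ₀/ω)·sinh(ωT) ⇒ p·(1 − cosh) = x(T) − x₀·cosh − (ẋ₀/ω)·sinh
numerator   = 1.3065 − (0.2560)·2.333819 − (1.6116/4.3476)·2.108723 = -0.072635
denominator = 1 − 2.333819 = -1.333819
p = -0.072635 / -1.333819 = 0.0545

p = 0.0545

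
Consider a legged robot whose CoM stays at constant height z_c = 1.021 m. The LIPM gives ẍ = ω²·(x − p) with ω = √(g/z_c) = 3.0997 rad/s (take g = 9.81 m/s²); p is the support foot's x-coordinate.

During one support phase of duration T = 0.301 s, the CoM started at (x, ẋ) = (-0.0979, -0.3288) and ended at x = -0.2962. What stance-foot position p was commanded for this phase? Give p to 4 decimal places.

p = 0.0824

ωT = 3.0997·0.301 = 0.933010; cosh(ωT) = 1.467758, sinh(ωT) = 1.074390
x(T) = p + (x₀−p)·cosh(ωT) + (ẋ₀/ω)·sinh(ωT) ⇒ p·(1 − cosh) = x(T) − x₀·cosh − (ẋ₀/ω)·sinh
numerator   = -0.2962 − (-0.0979)·1.467758 − (-0.3288/3.0997)·1.074390 = -0.038541
denominator = 1 − 1.467758 = -0.467758
p = -0.038541 / -0.467758 = 0.0824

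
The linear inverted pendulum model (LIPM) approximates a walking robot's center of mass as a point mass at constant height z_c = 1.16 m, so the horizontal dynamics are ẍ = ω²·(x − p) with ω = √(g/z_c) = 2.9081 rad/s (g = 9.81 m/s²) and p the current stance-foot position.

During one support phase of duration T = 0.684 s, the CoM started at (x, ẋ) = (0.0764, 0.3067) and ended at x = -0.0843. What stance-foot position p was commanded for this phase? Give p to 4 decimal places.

ωT = 2.9081·0.684 = 1.989140; cosh(ωT) = 3.723031, sinh(ωT) = 3.586218
x(T) = p + (x₀−p)·cosh(ωT) + (ẋ₀/ω)·sinh(ωT) ⇒ p·(1 − cosh) = x(T) − x₀·cosh − (ẋ₀/ω)·sinh
numerator   = -0.0843 − (0.0764)·3.723031 − (0.3067/2.9081)·3.586218 = -0.746957
denominator = 1 − 3.723031 = -2.723031
p = -0.746957 / -2.723031 = 0.2743

p = 0.2743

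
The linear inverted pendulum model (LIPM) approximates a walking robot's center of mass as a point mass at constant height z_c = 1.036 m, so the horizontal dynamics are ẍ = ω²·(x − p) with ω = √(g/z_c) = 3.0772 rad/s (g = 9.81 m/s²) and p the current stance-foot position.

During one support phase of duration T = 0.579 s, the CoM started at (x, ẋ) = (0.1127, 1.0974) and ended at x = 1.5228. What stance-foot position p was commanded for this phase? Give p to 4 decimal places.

ωT = 3.0772·0.579 = 1.781699; cosh(ωT) = 3.054145, sinh(ωT) = 2.885793
x(T) = p + (x₀−p)·cosh(ωT) + (ẋ₀/ω)·sinh(ωT) ⇒ p·(1 − cosh) = x(T) − x₀·cosh − (ẋ₀/ω)·sinh
numerator   = 1.5228 − (0.1127)·3.054145 − (1.0974/3.0772)·2.885793 = 0.149458
denominator = 1 − 3.054145 = -2.054145
p = 0.149458 / -2.054145 = -0.0728

p = -0.0728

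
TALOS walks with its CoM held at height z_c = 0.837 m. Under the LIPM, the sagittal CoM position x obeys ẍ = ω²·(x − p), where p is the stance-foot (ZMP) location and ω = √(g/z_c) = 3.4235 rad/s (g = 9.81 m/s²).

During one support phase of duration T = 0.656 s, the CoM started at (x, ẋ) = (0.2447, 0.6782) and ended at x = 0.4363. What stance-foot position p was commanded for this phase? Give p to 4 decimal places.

ωT = 3.4235·0.656 = 2.245816; cosh(ωT) = 4.776982, sinh(ωT) = 4.671140
x(T) = p + (x₀−p)·cosh(ωT) + (ẋ₀/ω)·sinh(ωT) ⇒ p·(1 − cosh) = x(T) − x₀·cosh − (ẋ₀/ω)·sinh
numerator   = 0.4363 − (0.2447)·4.776982 − (0.6782/3.4235)·4.671140 = -1.657987
denominator = 1 − 4.776982 = -3.776982
p = -1.657987 / -3.776982 = 0.4390

p = 0.4390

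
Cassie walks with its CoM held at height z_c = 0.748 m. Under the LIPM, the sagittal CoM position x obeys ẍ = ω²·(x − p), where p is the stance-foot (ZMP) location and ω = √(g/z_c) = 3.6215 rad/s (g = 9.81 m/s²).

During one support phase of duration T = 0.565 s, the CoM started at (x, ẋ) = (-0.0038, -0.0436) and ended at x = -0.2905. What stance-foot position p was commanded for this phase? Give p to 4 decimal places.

p = 0.0783

ωT = 3.6215·0.565 = 2.046148; cosh(ωT) = 3.933632, sinh(ωT) = 3.804401
x(T) = p + (x₀−p)·cosh(ωT) + (ẋ₀/ω)·sinh(ωT) ⇒ p·(1 − cosh) = x(T) − x₀·cosh − (ẋ₀/ω)·sinh
numerator   = -0.2905 − (-0.0038)·3.933632 − (-0.0436/3.6215)·3.804401 = -0.229750
denominator = 1 − 3.933632 = -2.933632
p = -0.229750 / -2.933632 = 0.0783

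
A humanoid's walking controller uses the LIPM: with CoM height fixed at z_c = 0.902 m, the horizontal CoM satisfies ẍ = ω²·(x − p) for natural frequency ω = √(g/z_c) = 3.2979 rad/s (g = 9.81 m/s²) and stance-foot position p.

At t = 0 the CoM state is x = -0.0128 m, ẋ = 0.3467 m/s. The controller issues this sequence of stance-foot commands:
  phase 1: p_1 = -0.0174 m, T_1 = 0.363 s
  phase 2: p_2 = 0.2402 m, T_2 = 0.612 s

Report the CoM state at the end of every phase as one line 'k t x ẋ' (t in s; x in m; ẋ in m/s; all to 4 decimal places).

1 0.3630 0.1491 0.6491
2 0.9750 0.6187 1.3744

phase 1: p=-0.0174, T=0.363, ωT=1.197138, cosh=1.806342, sinh=1.504285; start (x,ẋ)=(-0.012800, 0.346700) → end (x,ẋ)=(0.149051, 0.649079)
phase 2: p=0.2402, T=0.612, ωT=2.018315, cosh=3.829256, sinh=3.696376; start (x,ẋ)=(0.149051, 0.649079) → end (x,ẋ)=(0.618673, 1.374358)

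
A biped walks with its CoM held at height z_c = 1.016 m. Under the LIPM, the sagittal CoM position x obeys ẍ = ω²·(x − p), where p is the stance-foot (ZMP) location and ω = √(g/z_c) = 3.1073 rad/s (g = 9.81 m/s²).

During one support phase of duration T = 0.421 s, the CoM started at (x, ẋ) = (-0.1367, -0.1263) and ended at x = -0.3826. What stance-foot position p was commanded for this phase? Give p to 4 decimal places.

ωT = 3.1073·0.421 = 1.308173; cosh(ωT) = 1.984862, sinh(ωT) = 1.714548
x(T) = p + (x₀−p)·cosh(ωT) + (ẋ₀/ω)·sinh(ωT) ⇒ p·(1 − cosh) = x(T) − x₀·cosh − (ẋ₀/ω)·sinh
numerator   = -0.3826 − (-0.1367)·1.984862 − (-0.1263/3.1073)·1.714548 = -0.041580
denominator = 1 − 1.984862 = -0.984862
p = -0.041580 / -0.984862 = 0.0422

p = 0.0422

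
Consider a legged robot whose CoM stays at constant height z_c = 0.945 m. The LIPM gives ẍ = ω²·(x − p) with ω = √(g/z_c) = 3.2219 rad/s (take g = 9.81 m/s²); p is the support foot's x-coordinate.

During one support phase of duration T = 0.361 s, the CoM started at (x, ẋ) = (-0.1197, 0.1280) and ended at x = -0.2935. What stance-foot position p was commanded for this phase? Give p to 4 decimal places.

p = 0.1860

ωT = 3.2219·0.361 = 1.163106; cosh(ωT) = 1.756185, sinh(ωT) = 1.443671
x(T) = p + (x₀−p)·cosh(ωT) + (ẋ₀/ω)·sinh(ωT) ⇒ p·(1 − cosh) = x(T) − x₀·cosh − (ẋ₀/ω)·sinh
numerator   = -0.2935 − (-0.1197)·1.756185 − (0.1280/3.2219)·1.443671 = -0.140639
denominator = 1 − 1.756185 = -0.756185
p = -0.140639 / -0.756185 = 0.1860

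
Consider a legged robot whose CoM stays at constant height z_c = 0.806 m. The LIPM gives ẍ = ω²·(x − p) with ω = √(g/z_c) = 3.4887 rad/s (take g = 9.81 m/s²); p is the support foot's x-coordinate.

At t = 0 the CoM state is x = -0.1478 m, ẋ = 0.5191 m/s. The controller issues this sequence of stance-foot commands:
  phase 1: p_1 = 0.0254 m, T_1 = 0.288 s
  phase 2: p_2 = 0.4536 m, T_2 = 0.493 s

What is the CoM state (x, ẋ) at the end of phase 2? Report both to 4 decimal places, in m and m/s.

phase 1: p=0.0254, T=0.288, ωT=1.004746, cosh=1.548675, sinh=1.182537; start (x,ẋ)=(-0.147800, 0.519100) → end (x,ẋ)=(-0.066875, 0.089378)
phase 2: p=0.4536, T=0.493, ωT=1.719929, cosh=2.881606, sinh=2.702527; start (x,ẋ)=(-0.066875, 0.089378) → end (x,ẋ)=(-0.976968, -4.649649)

x = -0.9770, ẋ = -4.6496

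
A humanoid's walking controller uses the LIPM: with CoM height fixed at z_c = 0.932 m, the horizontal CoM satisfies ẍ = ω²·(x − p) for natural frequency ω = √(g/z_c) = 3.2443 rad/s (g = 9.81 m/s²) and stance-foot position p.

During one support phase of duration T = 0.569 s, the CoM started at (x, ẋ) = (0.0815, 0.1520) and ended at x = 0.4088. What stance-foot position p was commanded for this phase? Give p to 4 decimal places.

ωT = 3.2443·0.569 = 1.846007; cosh(ωT) = 3.246170, sinh(ωT) = 3.088304
x(T) = p + (x₀−p)·cosh(ωT) + (ẋ₀/ω)·sinh(ωT) ⇒ p·(1 − cosh) = x(T) − x₀·cosh − (ẋ₀/ω)·sinh
numerator   = 0.4088 − (0.0815)·3.246170 − (0.1520/3.2443)·3.088304 = -0.000454
denominator = 1 − 3.246170 = -2.246170
p = -0.000454 / -2.246170 = 0.0002

p = 0.0002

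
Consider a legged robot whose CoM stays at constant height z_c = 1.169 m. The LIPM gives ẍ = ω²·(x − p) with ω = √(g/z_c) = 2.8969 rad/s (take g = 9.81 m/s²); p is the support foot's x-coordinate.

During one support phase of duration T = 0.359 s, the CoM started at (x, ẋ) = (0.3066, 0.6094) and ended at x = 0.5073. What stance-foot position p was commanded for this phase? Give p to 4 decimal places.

p = 0.4076

ωT = 2.8969·0.359 = 1.039987; cosh(ωT) = 1.591320, sinh(ωT) = 1.237861
x(T) = p + (x₀−p)·cosh(ωT) + (ẋ₀/ω)·sinh(ωT) ⇒ p·(1 − cosh) = x(T) − x₀·cosh − (ẋ₀/ω)·sinh
numerator   = 0.5073 − (0.3066)·1.591320 − (0.6094/2.8969)·1.237861 = -0.240999
denominator = 1 − 1.591320 = -0.591320
p = -0.240999 / -0.591320 = 0.4076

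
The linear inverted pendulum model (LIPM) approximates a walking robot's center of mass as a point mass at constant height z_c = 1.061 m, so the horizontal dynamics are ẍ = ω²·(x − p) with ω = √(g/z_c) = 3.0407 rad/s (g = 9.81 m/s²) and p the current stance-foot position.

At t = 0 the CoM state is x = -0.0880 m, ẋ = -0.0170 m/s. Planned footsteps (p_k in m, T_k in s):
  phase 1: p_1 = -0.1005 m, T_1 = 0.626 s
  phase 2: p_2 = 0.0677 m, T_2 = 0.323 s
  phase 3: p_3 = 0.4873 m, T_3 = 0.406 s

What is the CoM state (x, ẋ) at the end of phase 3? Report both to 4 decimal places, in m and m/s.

phase 1: p=-0.1005, T=0.626, ωT=1.903478, cosh=3.429120, sinh=3.280070; start (x,ẋ)=(-0.088000, -0.017000) → end (x,ẋ)=(-0.075974, 0.066376)
phase 2: p=0.0677, T=0.323, ωT=0.982146, cosh=1.522344, sinh=1.147837; start (x,ẋ)=(-0.075974, 0.066376) → end (x,ẋ)=(-0.125965, -0.400408)
phase 3: p=0.4873, T=0.406, ωT=1.234524, cosh=1.863858, sinh=1.572885; start (x,ẋ)=(-0.125965, -0.400408) → end (x,ẋ)=(-0.862861, -3.679350)

x = -0.8629, ẋ = -3.6793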